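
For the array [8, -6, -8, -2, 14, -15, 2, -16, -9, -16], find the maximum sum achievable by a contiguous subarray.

Using Kadane's algorithm on [8, -6, -8, -2, 14, -15, 2, -16, -9, -16]:

Scanning through the array:
Position 1 (value -6): max_ending_here = 2, max_so_far = 8
Position 2 (value -8): max_ending_here = -6, max_so_far = 8
Position 3 (value -2): max_ending_here = -2, max_so_far = 8
Position 4 (value 14): max_ending_here = 14, max_so_far = 14
Position 5 (value -15): max_ending_here = -1, max_so_far = 14
Position 6 (value 2): max_ending_here = 2, max_so_far = 14
Position 7 (value -16): max_ending_here = -14, max_so_far = 14
Position 8 (value -9): max_ending_here = -9, max_so_far = 14
Position 9 (value -16): max_ending_here = -16, max_so_far = 14

Maximum subarray: [14]
Maximum sum: 14

The maximum subarray is [14] with sum 14. This subarray runs from index 4 to index 4.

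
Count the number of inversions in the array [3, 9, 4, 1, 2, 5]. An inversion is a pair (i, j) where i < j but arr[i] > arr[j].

Finding inversions in [3, 9, 4, 1, 2, 5]:

(0, 3): arr[0]=3 > arr[3]=1
(0, 4): arr[0]=3 > arr[4]=2
(1, 2): arr[1]=9 > arr[2]=4
(1, 3): arr[1]=9 > arr[3]=1
(1, 4): arr[1]=9 > arr[4]=2
(1, 5): arr[1]=9 > arr[5]=5
(2, 3): arr[2]=4 > arr[3]=1
(2, 4): arr[2]=4 > arr[4]=2

Total inversions: 8

The array has 8 inversion(s): (0,3), (0,4), (1,2), (1,3), (1,4), (1,5), (2,3), (2,4). Each pair (i,j) satisfies i < j and arr[i] > arr[j].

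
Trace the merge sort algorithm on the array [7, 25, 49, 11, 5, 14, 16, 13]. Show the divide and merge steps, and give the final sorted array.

Merge sort trace:

Split: [7, 25, 49, 11, 5, 14, 16, 13] -> [7, 25, 49, 11] and [5, 14, 16, 13]
  Split: [7, 25, 49, 11] -> [7, 25] and [49, 11]
    Split: [7, 25] -> [7] and [25]
    Merge: [7] + [25] -> [7, 25]
    Split: [49, 11] -> [49] and [11]
    Merge: [49] + [11] -> [11, 49]
  Merge: [7, 25] + [11, 49] -> [7, 11, 25, 49]
  Split: [5, 14, 16, 13] -> [5, 14] and [16, 13]
    Split: [5, 14] -> [5] and [14]
    Merge: [5] + [14] -> [5, 14]
    Split: [16, 13] -> [16] and [13]
    Merge: [16] + [13] -> [13, 16]
  Merge: [5, 14] + [13, 16] -> [5, 13, 14, 16]
Merge: [7, 11, 25, 49] + [5, 13, 14, 16] -> [5, 7, 11, 13, 14, 16, 25, 49]

Final sorted array: [5, 7, 11, 13, 14, 16, 25, 49]

The merge sort proceeds by recursively splitting the array and merging sorted halves.
After all merges, the sorted array is [5, 7, 11, 13, 14, 16, 25, 49].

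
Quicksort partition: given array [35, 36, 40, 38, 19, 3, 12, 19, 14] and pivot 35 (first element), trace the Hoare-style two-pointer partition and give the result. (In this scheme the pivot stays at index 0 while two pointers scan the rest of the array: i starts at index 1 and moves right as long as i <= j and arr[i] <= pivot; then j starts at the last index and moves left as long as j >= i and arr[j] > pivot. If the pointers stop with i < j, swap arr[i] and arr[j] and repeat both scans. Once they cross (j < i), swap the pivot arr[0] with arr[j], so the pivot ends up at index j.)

Hoare-style two-pointer partition with pivot = 35:

Initial array: [35, 36, 40, 38, 19, 3, 12, 19, 14]

Pointers start at i = 1, j = 8.
i stops at index 1 (arr[1]=36 > 35), j stops at index 8 (arr[8]=14 <= 35): swap arr[1] and arr[8], array becomes [35, 14, 40, 38, 19, 3, 12, 19, 36]
i stops at index 2 (arr[2]=40 > 35), j stops at index 7 (arr[7]=19 <= 35): swap arr[2] and arr[7], array becomes [35, 14, 19, 38, 19, 3, 12, 40, 36]
i stops at index 3 (arr[3]=38 > 35), j stops at index 6 (arr[6]=12 <= 35): swap arr[3] and arr[6], array becomes [35, 14, 19, 12, 19, 3, 38, 40, 36]
i ends at 6, j ends at 5: the pointers have crossed (j < i), so scanning stops.

Swap pivot arr[0] with arr[5] to place pivot at position 5: [3, 14, 19, 12, 19, 35, 38, 40, 36]
Pivot position: 5

After partitioning with pivot 35, the array becomes [3, 14, 19, 12, 19, 35, 38, 40, 36]. The pivot is placed at index 5. All elements to the left of the pivot are <= 35, and all elements to the right are > 35.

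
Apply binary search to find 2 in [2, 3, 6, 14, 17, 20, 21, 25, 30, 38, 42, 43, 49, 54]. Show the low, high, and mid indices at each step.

Binary search for 2 in [2, 3, 6, 14, 17, 20, 21, 25, 30, 38, 42, 43, 49, 54]:

lo=0, hi=13, mid=6, arr[mid]=21 -> 21 > 2, search left half
lo=0, hi=5, mid=2, arr[mid]=6 -> 6 > 2, search left half
lo=0, hi=1, mid=0, arr[mid]=2 -> Found target at index 0!

Binary search finds 2 at index 0 after 3 comparisons. The search repeatedly halves the search space by comparing with the middle element.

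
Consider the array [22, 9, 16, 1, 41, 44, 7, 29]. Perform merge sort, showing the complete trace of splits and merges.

Merge sort trace:

Split: [22, 9, 16, 1, 41, 44, 7, 29] -> [22, 9, 16, 1] and [41, 44, 7, 29]
  Split: [22, 9, 16, 1] -> [22, 9] and [16, 1]
    Split: [22, 9] -> [22] and [9]
    Merge: [22] + [9] -> [9, 22]
    Split: [16, 1] -> [16] and [1]
    Merge: [16] + [1] -> [1, 16]
  Merge: [9, 22] + [1, 16] -> [1, 9, 16, 22]
  Split: [41, 44, 7, 29] -> [41, 44] and [7, 29]
    Split: [41, 44] -> [41] and [44]
    Merge: [41] + [44] -> [41, 44]
    Split: [7, 29] -> [7] and [29]
    Merge: [7] + [29] -> [7, 29]
  Merge: [41, 44] + [7, 29] -> [7, 29, 41, 44]
Merge: [1, 9, 16, 22] + [7, 29, 41, 44] -> [1, 7, 9, 16, 22, 29, 41, 44]

Final sorted array: [1, 7, 9, 16, 22, 29, 41, 44]

The merge sort proceeds by recursively splitting the array and merging sorted halves.
After all merges, the sorted array is [1, 7, 9, 16, 22, 29, 41, 44].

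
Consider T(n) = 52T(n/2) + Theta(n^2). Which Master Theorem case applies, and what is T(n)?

Master Theorem for T(n) = 52T(n/2) + O(n^2):

a = 52, b = 2, c = 2
log_b(a) = log_2(52) = 5.7004

Case 1: c = 2 < log_2(52) = 5.7004
T(n) = O(n^(log_2 52))

For T(n) = 52T(n/2) + O(n^2): log_2(52) = 5.7004. This is Case 1 of the Master Theorem (c < log_b(a), work dominated by leaves), giving O(n^(log_2 52)).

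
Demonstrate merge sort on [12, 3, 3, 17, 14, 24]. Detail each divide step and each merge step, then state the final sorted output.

Merge sort trace:

Split: [12, 3, 3, 17, 14, 24] -> [12, 3, 3] and [17, 14, 24]
  Split: [12, 3, 3] -> [12] and [3, 3]
    Split: [3, 3] -> [3] and [3]
    Merge: [3] + [3] -> [3, 3]
  Merge: [12] + [3, 3] -> [3, 3, 12]
  Split: [17, 14, 24] -> [17] and [14, 24]
    Split: [14, 24] -> [14] and [24]
    Merge: [14] + [24] -> [14, 24]
  Merge: [17] + [14, 24] -> [14, 17, 24]
Merge: [3, 3, 12] + [14, 17, 24] -> [3, 3, 12, 14, 17, 24]

Final sorted array: [3, 3, 12, 14, 17, 24]

The merge sort proceeds by recursively splitting the array and merging sorted halves.
After all merges, the sorted array is [3, 3, 12, 14, 17, 24].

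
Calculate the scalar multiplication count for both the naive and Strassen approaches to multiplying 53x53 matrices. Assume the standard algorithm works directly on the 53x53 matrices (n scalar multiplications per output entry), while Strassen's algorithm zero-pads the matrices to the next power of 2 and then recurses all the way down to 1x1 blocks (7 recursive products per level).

Matrix multiplication for 53x53 matrices:

Strassen's algorithm requires power-of-2 dimensions. Pad 53x53 to 64x64 (next power of 2).

Standard algorithm: 53^3 = 148877 multiplications
Strassen's algorithm: 7^(log2(64)) = 7^6 = 117649 multiplications
Savings: 148877 - 117649 = 31228 multiplications

Standard: 148877 multiplications (53^3). Strassen: 117649 multiplications (7^6, after padding to 64x64). Strassen reduces 8 recursive multiplications to 7 at each level.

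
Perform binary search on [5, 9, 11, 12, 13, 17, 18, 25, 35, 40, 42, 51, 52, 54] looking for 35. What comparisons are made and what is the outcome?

Binary search for 35 in [5, 9, 11, 12, 13, 17, 18, 25, 35, 40, 42, 51, 52, 54]:

lo=0, hi=13, mid=6, arr[mid]=18 -> 18 < 35, search right half
lo=7, hi=13, mid=10, arr[mid]=42 -> 42 > 35, search left half
lo=7, hi=9, mid=8, arr[mid]=35 -> Found target at index 8!

Binary search finds 35 at index 8 after 3 comparisons. The search repeatedly halves the search space by comparing with the middle element.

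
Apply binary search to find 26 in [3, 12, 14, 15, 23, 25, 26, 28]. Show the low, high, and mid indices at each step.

Binary search for 26 in [3, 12, 14, 15, 23, 25, 26, 28]:

lo=0, hi=7, mid=3, arr[mid]=15 -> 15 < 26, search right half
lo=4, hi=7, mid=5, arr[mid]=25 -> 25 < 26, search right half
lo=6, hi=7, mid=6, arr[mid]=26 -> Found target at index 6!

Binary search finds 26 at index 6 after 3 comparisons. The search repeatedly halves the search space by comparing with the middle element.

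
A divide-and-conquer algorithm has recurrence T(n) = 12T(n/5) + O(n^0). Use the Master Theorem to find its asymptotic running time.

Master Theorem for T(n) = 12T(n/5) + O(n^0):

a = 12, b = 5, c = 0
log_b(a) = log_5(12) = 1.5440

Case 1: c = 0 < log_5(12) = 1.5440
T(n) = O(n^(log_5 12))

For T(n) = 12T(n/5) + O(n^0): log_5(12) = 1.5440. This is Case 1 of the Master Theorem (c < log_b(a), work dominated by leaves), giving O(n^(log_5 12)).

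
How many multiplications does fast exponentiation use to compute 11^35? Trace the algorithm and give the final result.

Computing 11^35 by squaring (build up from 11^1; each line after the first costs one multiplication):

11^1 = 11
11^2 = (11^1)^2 = 11^2 = 121
11^4 = (11^2)^2 = 121^2 = 14641
11^8 = (11^4)^2 = 14641^2 = 214358881
11^16 = (11^8)^2 = 214358881^2 = 45949729863572161
11^17 = 11 * 11^16 = 11 * 45949729863572161 = 505447028499293771
11^34 = (11^17)^2 = 505447028499293771^2 = 255476698618765889551019445759400441
11^35 = 11 * 11^34 = 11 * 255476698618765889551019445759400441 = 2810243684806424785061213903353404851

Result: 2810243684806424785061213903353404851
Multiplications needed: 7 (7 lines after 11^1)

11^35 = 2810243684806424785061213903353404851. Using exponentiation by squaring, this requires 7 multiplications. The key idea: if the exponent is even, square the half-power; if odd, multiply by the base once.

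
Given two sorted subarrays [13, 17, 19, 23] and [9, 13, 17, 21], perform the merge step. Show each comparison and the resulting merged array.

Merging process:

Compare 13 vs 9: take 9 from right. Merged: [9]
Compare 13 vs 13: take 13 from left. Merged: [9, 13]
Compare 17 vs 13: take 13 from right. Merged: [9, 13, 13]
Compare 17 vs 17: take 17 from left. Merged: [9, 13, 13, 17]
Compare 19 vs 17: take 17 from right. Merged: [9, 13, 13, 17, 17]
Compare 19 vs 21: take 19 from left. Merged: [9, 13, 13, 17, 17, 19]
Compare 23 vs 21: take 21 from right. Merged: [9, 13, 13, 17, 17, 19, 21]
Append remaining from left: [23]. Merged: [9, 13, 13, 17, 17, 19, 21, 23]

Final merged array: [9, 13, 13, 17, 17, 19, 21, 23]
Total comparisons: 7

The merged array is [9, 13, 13, 17, 17, 19, 21, 23], requiring 7 comparisons. The merge step runs in O(n) time where n is the total number of elements.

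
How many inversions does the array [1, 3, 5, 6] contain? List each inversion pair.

Finding inversions in [1, 3, 5, 6]:


Total inversions: 0

The array has 0 inversions. It is already sorted.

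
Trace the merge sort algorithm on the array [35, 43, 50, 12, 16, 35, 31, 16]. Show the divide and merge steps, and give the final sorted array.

Merge sort trace:

Split: [35, 43, 50, 12, 16, 35, 31, 16] -> [35, 43, 50, 12] and [16, 35, 31, 16]
  Split: [35, 43, 50, 12] -> [35, 43] and [50, 12]
    Split: [35, 43] -> [35] and [43]
    Merge: [35] + [43] -> [35, 43]
    Split: [50, 12] -> [50] and [12]
    Merge: [50] + [12] -> [12, 50]
  Merge: [35, 43] + [12, 50] -> [12, 35, 43, 50]
  Split: [16, 35, 31, 16] -> [16, 35] and [31, 16]
    Split: [16, 35] -> [16] and [35]
    Merge: [16] + [35] -> [16, 35]
    Split: [31, 16] -> [31] and [16]
    Merge: [31] + [16] -> [16, 31]
  Merge: [16, 35] + [16, 31] -> [16, 16, 31, 35]
Merge: [12, 35, 43, 50] + [16, 16, 31, 35] -> [12, 16, 16, 31, 35, 35, 43, 50]

Final sorted array: [12, 16, 16, 31, 35, 35, 43, 50]

The merge sort proceeds by recursively splitting the array and merging sorted halves.
After all merges, the sorted array is [12, 16, 16, 31, 35, 35, 43, 50].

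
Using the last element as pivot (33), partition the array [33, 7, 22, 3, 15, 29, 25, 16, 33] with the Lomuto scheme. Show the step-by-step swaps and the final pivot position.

Lomuto partition with pivot = 33:

Initial array: [33, 7, 22, 3, 15, 29, 25, 16, 33]

arr[0]=33 <= 33: swap with position 0, array becomes [33, 7, 22, 3, 15, 29, 25, 16, 33]
arr[1]=7 <= 33: swap with position 1, array becomes [33, 7, 22, 3, 15, 29, 25, 16, 33]
arr[2]=22 <= 33: swap with position 2, array becomes [33, 7, 22, 3, 15, 29, 25, 16, 33]
arr[3]=3 <= 33: swap with position 3, array becomes [33, 7, 22, 3, 15, 29, 25, 16, 33]
arr[4]=15 <= 33: swap with position 4, array becomes [33, 7, 22, 3, 15, 29, 25, 16, 33]
arr[5]=29 <= 33: swap with position 5, array becomes [33, 7, 22, 3, 15, 29, 25, 16, 33]
arr[6]=25 <= 33: swap with position 6, array becomes [33, 7, 22, 3, 15, 29, 25, 16, 33]
arr[7]=16 <= 33: swap with position 7, array becomes [33, 7, 22, 3, 15, 29, 25, 16, 33]

Place pivot at position 8: [33, 7, 22, 3, 15, 29, 25, 16, 33]
Pivot position: 8

After partitioning with pivot 33, the array becomes [33, 7, 22, 3, 15, 29, 25, 16, 33]. The pivot is placed at index 8. All elements to the left of the pivot are <= 33, and all elements to the right are > 33.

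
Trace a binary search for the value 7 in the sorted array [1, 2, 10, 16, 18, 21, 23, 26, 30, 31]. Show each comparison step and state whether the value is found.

Binary search for 7 in [1, 2, 10, 16, 18, 21, 23, 26, 30, 31]:

lo=0, hi=9, mid=4, arr[mid]=18 -> 18 > 7, search left half
lo=0, hi=3, mid=1, arr[mid]=2 -> 2 < 7, search right half
lo=2, hi=3, mid=2, arr[mid]=10 -> 10 > 7, search left half
lo=2 > hi=1, target 7 not found

Binary search determines that 7 is not in the array after 3 comparisons. The search space was exhausted without finding the target.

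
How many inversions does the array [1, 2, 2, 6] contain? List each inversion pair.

Finding inversions in [1, 2, 2, 6]:


Total inversions: 0

The array has 0 inversions. It is already sorted.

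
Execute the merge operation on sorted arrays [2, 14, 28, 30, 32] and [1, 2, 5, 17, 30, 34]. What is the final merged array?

Merging process:

Compare 2 vs 1: take 1 from right. Merged: [1]
Compare 2 vs 2: take 2 from left. Merged: [1, 2]
Compare 14 vs 2: take 2 from right. Merged: [1, 2, 2]
Compare 14 vs 5: take 5 from right. Merged: [1, 2, 2, 5]
Compare 14 vs 17: take 14 from left. Merged: [1, 2, 2, 5, 14]
Compare 28 vs 17: take 17 from right. Merged: [1, 2, 2, 5, 14, 17]
Compare 28 vs 30: take 28 from left. Merged: [1, 2, 2, 5, 14, 17, 28]
Compare 30 vs 30: take 30 from left. Merged: [1, 2, 2, 5, 14, 17, 28, 30]
Compare 32 vs 30: take 30 from right. Merged: [1, 2, 2, 5, 14, 17, 28, 30, 30]
Compare 32 vs 34: take 32 from left. Merged: [1, 2, 2, 5, 14, 17, 28, 30, 30, 32]
Append remaining from right: [34]. Merged: [1, 2, 2, 5, 14, 17, 28, 30, 30, 32, 34]

Final merged array: [1, 2, 2, 5, 14, 17, 28, 30, 30, 32, 34]
Total comparisons: 10

The merged array is [1, 2, 2, 5, 14, 17, 28, 30, 30, 32, 34], requiring 10 comparisons. The merge step runs in O(n) time where n is the total number of elements.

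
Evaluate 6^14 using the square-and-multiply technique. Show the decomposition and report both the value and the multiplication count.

Computing 6^14 by squaring (build up from 6^1; each line after the first costs one multiplication):

6^1 = 6
6^2 = (6^1)^2 = 6^2 = 36
6^3 = 6 * 6^2 = 6 * 36 = 216
6^6 = (6^3)^2 = 216^2 = 46656
6^7 = 6 * 6^6 = 6 * 46656 = 279936
6^14 = (6^7)^2 = 279936^2 = 78364164096

Result: 78364164096
Multiplications needed: 5 (5 lines after 6^1)

6^14 = 78364164096. Using exponentiation by squaring, this requires 5 multiplications. The key idea: if the exponent is even, square the half-power; if odd, multiply by the base once.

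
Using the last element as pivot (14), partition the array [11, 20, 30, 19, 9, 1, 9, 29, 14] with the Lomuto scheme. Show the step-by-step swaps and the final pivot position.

Lomuto partition with pivot = 14:

Initial array: [11, 20, 30, 19, 9, 1, 9, 29, 14]

arr[0]=11 <= 14: swap with position 0, array becomes [11, 20, 30, 19, 9, 1, 9, 29, 14]
arr[1]=20 > 14: no swap
arr[2]=30 > 14: no swap
arr[3]=19 > 14: no swap
arr[4]=9 <= 14: swap with position 1, array becomes [11, 9, 30, 19, 20, 1, 9, 29, 14]
arr[5]=1 <= 14: swap with position 2, array becomes [11, 9, 1, 19, 20, 30, 9, 29, 14]
arr[6]=9 <= 14: swap with position 3, array becomes [11, 9, 1, 9, 20, 30, 19, 29, 14]
arr[7]=29 > 14: no swap

Place pivot at position 4: [11, 9, 1, 9, 14, 30, 19, 29, 20]
Pivot position: 4

After partitioning with pivot 14, the array becomes [11, 9, 1, 9, 14, 30, 19, 29, 20]. The pivot is placed at index 4. All elements to the left of the pivot are <= 14, and all elements to the right are > 14.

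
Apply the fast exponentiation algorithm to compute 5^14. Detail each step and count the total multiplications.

Computing 5^14 by squaring (build up from 5^1; each line after the first costs one multiplication):

5^1 = 5
5^2 = (5^1)^2 = 5^2 = 25
5^3 = 5 * 5^2 = 5 * 25 = 125
5^6 = (5^3)^2 = 125^2 = 15625
5^7 = 5 * 5^6 = 5 * 15625 = 78125
5^14 = (5^7)^2 = 78125^2 = 6103515625

Result: 6103515625
Multiplications needed: 5 (5 lines after 5^1)

5^14 = 6103515625. Using exponentiation by squaring, this requires 5 multiplications. The key idea: if the exponent is even, square the half-power; if odd, multiply by the base once.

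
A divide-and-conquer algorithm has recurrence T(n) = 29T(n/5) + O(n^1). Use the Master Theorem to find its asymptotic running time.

Master Theorem for T(n) = 29T(n/5) + O(n^1):

a = 29, b = 5, c = 1
log_b(a) = log_5(29) = 2.0922

Case 1: c = 1 < log_5(29) = 2.0922
T(n) = O(n^(log_5 29))

For T(n) = 29T(n/5) + O(n^1): log_5(29) = 2.0922. This is Case 1 of the Master Theorem (c < log_b(a), work dominated by leaves), giving O(n^(log_5 29)).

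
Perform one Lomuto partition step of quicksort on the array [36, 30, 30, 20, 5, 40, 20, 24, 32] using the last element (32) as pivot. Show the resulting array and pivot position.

Lomuto partition with pivot = 32:

Initial array: [36, 30, 30, 20, 5, 40, 20, 24, 32]

arr[0]=36 > 32: no swap
arr[1]=30 <= 32: swap with position 0, array becomes [30, 36, 30, 20, 5, 40, 20, 24, 32]
arr[2]=30 <= 32: swap with position 1, array becomes [30, 30, 36, 20, 5, 40, 20, 24, 32]
arr[3]=20 <= 32: swap with position 2, array becomes [30, 30, 20, 36, 5, 40, 20, 24, 32]
arr[4]=5 <= 32: swap with position 3, array becomes [30, 30, 20, 5, 36, 40, 20, 24, 32]
arr[5]=40 > 32: no swap
arr[6]=20 <= 32: swap with position 4, array becomes [30, 30, 20, 5, 20, 40, 36, 24, 32]
arr[7]=24 <= 32: swap with position 5, array becomes [30, 30, 20, 5, 20, 24, 36, 40, 32]

Place pivot at position 6: [30, 30, 20, 5, 20, 24, 32, 40, 36]
Pivot position: 6

After partitioning with pivot 32, the array becomes [30, 30, 20, 5, 20, 24, 32, 40, 36]. The pivot is placed at index 6. All elements to the left of the pivot are <= 32, and all elements to the right are > 32.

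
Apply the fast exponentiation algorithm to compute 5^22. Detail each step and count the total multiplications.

Computing 5^22 by squaring (build up from 5^1; each line after the first costs one multiplication):

5^1 = 5
5^2 = (5^1)^2 = 5^2 = 25
5^4 = (5^2)^2 = 25^2 = 625
5^5 = 5 * 5^4 = 5 * 625 = 3125
5^10 = (5^5)^2 = 3125^2 = 9765625
5^11 = 5 * 5^10 = 5 * 9765625 = 48828125
5^22 = (5^11)^2 = 48828125^2 = 2384185791015625

Result: 2384185791015625
Multiplications needed: 6 (6 lines after 5^1)

5^22 = 2384185791015625. Using exponentiation by squaring, this requires 6 multiplications. The key idea: if the exponent is even, square the half-power; if odd, multiply by the base once.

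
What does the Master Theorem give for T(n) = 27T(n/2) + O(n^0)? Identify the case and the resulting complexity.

Master Theorem for T(n) = 27T(n/2) + O(n^0):

a = 27, b = 2, c = 0
log_b(a) = log_2(27) = 4.7549

Case 1: c = 0 < log_2(27) = 4.7549
T(n) = O(n^(log_2 27))

For T(n) = 27T(n/2) + O(n^0): log_2(27) = 4.7549. This is Case 1 of the Master Theorem (c < log_b(a), work dominated by leaves), giving O(n^(log_2 27)).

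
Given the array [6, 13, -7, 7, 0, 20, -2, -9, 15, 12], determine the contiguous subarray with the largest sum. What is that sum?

Using Kadane's algorithm on [6, 13, -7, 7, 0, 20, -2, -9, 15, 12]:

Scanning through the array:
Position 1 (value 13): max_ending_here = 19, max_so_far = 19
Position 2 (value -7): max_ending_here = 12, max_so_far = 19
Position 3 (value 7): max_ending_here = 19, max_so_far = 19
Position 4 (value 0): max_ending_here = 19, max_so_far = 19
Position 5 (value 20): max_ending_here = 39, max_so_far = 39
Position 6 (value -2): max_ending_here = 37, max_so_far = 39
Position 7 (value -9): max_ending_here = 28, max_so_far = 39
Position 8 (value 15): max_ending_here = 43, max_so_far = 43
Position 9 (value 12): max_ending_here = 55, max_so_far = 55

Maximum subarray: [6, 13, -7, 7, 0, 20, -2, -9, 15, 12]
Maximum sum: 55

The maximum subarray is [6, 13, -7, 7, 0, 20, -2, -9, 15, 12] with sum 55. This subarray runs from index 0 to index 9.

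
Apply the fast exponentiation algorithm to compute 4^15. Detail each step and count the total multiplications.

Computing 4^15 by squaring (build up from 4^1; each line after the first costs one multiplication):

4^1 = 4
4^2 = (4^1)^2 = 4^2 = 16
4^3 = 4 * 4^2 = 4 * 16 = 64
4^6 = (4^3)^2 = 64^2 = 4096
4^7 = 4 * 4^6 = 4 * 4096 = 16384
4^14 = (4^7)^2 = 16384^2 = 268435456
4^15 = 4 * 4^14 = 4 * 268435456 = 1073741824

Result: 1073741824
Multiplications needed: 6 (6 lines after 4^1)

4^15 = 1073741824. Using exponentiation by squaring, this requires 6 multiplications. The key idea: if the exponent is even, square the half-power; if odd, multiply by the base once.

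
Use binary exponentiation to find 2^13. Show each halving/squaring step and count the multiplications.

Computing 2^13 by squaring (build up from 2^1; each line after the first costs one multiplication):

2^1 = 2
2^2 = (2^1)^2 = 2^2 = 4
2^3 = 2 * 2^2 = 2 * 4 = 8
2^6 = (2^3)^2 = 8^2 = 64
2^12 = (2^6)^2 = 64^2 = 4096
2^13 = 2 * 2^12 = 2 * 4096 = 8192

Result: 8192
Multiplications needed: 5 (5 lines after 2^1)

2^13 = 8192. Using exponentiation by squaring, this requires 5 multiplications. The key idea: if the exponent is even, square the half-power; if odd, multiply by the base once.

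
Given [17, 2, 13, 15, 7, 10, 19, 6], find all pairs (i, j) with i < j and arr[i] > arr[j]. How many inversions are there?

Finding inversions in [17, 2, 13, 15, 7, 10, 19, 6]:

(0, 1): arr[0]=17 > arr[1]=2
(0, 2): arr[0]=17 > arr[2]=13
(0, 3): arr[0]=17 > arr[3]=15
(0, 4): arr[0]=17 > arr[4]=7
(0, 5): arr[0]=17 > arr[5]=10
(0, 7): arr[0]=17 > arr[7]=6
(2, 4): arr[2]=13 > arr[4]=7
(2, 5): arr[2]=13 > arr[5]=10
(2, 7): arr[2]=13 > arr[7]=6
(3, 4): arr[3]=15 > arr[4]=7
(3, 5): arr[3]=15 > arr[5]=10
(3, 7): arr[3]=15 > arr[7]=6
(4, 7): arr[4]=7 > arr[7]=6
(5, 7): arr[5]=10 > arr[7]=6
(6, 7): arr[6]=19 > arr[7]=6

Total inversions: 15

The array has 15 inversion(s): (0,1), (0,2), (0,3), (0,4), (0,5), (0,7), (2,4), (2,5), (2,7), (3,4), (3,5), (3,7), (4,7), (5,7), (6,7). Each pair (i,j) satisfies i < j and arr[i] > arr[j].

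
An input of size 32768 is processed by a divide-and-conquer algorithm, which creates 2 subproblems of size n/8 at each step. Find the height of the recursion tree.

For divide and conquer with division factor 8:

Problem sizes at each level:
Level 0: 32768
Level 1: 4096
Level 2: 512
Level 3: 64
Level 4: 8
Level 5: 1

The root is level 0 and the size-1 base case is level 5 (the tree spans levels 0 through 5, i.e. 6 levels counting the root), so the depth is the number of divisions: log_8(32768) = 5

The recursion tree depth is log_8(32768) = 5. At each level, the problem size is divided by 8, so it takes 5 divisions to reduce to a base case of size 1. The algorithm makes 2 recursive calls at each level.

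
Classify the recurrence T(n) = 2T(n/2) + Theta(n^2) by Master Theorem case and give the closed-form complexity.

Master Theorem for T(n) = 2T(n/2) + O(n^2):

a = 2, b = 2, c = 2
log_b(a) = log_2(2) = 1.0000

Case 3: c = 2 > log_2(2) = 1.0000
T(n) = O(n^2) = O(n^2)

For T(n) = 2T(n/2) + O(n^2): log_2(2) = 1.0000. This is Case 3 of the Master Theorem (c > log_b(a), work dominated by root), giving O(n^2).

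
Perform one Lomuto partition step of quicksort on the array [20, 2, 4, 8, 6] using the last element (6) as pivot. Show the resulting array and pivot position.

Lomuto partition with pivot = 6:

Initial array: [20, 2, 4, 8, 6]

arr[0]=20 > 6: no swap
arr[1]=2 <= 6: swap with position 0, array becomes [2, 20, 4, 8, 6]
arr[2]=4 <= 6: swap with position 1, array becomes [2, 4, 20, 8, 6]
arr[3]=8 > 6: no swap

Place pivot at position 2: [2, 4, 6, 8, 20]
Pivot position: 2

After partitioning with pivot 6, the array becomes [2, 4, 6, 8, 20]. The pivot is placed at index 2. All elements to the left of the pivot are <= 6, and all elements to the right are > 6.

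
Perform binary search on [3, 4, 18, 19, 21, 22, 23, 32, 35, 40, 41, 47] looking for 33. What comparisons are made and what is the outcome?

Binary search for 33 in [3, 4, 18, 19, 21, 22, 23, 32, 35, 40, 41, 47]:

lo=0, hi=11, mid=5, arr[mid]=22 -> 22 < 33, search right half
lo=6, hi=11, mid=8, arr[mid]=35 -> 35 > 33, search left half
lo=6, hi=7, mid=6, arr[mid]=23 -> 23 < 33, search right half
lo=7, hi=7, mid=7, arr[mid]=32 -> 32 < 33, search right half
lo=8 > hi=7, target 33 not found

Binary search determines that 33 is not in the array after 4 comparisons. The search space was exhausted without finding the target.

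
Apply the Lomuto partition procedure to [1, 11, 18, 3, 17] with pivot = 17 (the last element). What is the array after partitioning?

Lomuto partition with pivot = 17:

Initial array: [1, 11, 18, 3, 17]

arr[0]=1 <= 17: swap with position 0, array becomes [1, 11, 18, 3, 17]
arr[1]=11 <= 17: swap with position 1, array becomes [1, 11, 18, 3, 17]
arr[2]=18 > 17: no swap
arr[3]=3 <= 17: swap with position 2, array becomes [1, 11, 3, 18, 17]

Place pivot at position 3: [1, 11, 3, 17, 18]
Pivot position: 3

After partitioning with pivot 17, the array becomes [1, 11, 3, 17, 18]. The pivot is placed at index 3. All elements to the left of the pivot are <= 17, and all elements to the right are > 17.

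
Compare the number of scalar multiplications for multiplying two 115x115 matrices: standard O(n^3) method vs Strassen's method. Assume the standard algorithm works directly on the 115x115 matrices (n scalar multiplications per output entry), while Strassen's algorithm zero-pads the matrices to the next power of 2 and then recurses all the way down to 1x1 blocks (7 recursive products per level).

Matrix multiplication for 115x115 matrices:

Strassen's algorithm requires power-of-2 dimensions. Pad 115x115 to 128x128 (next power of 2).

Standard algorithm: 115^3 = 1520875 multiplications
Strassen's algorithm: 7^(log2(128)) = 7^7 = 823543 multiplications
Savings: 1520875 - 823543 = 697332 multiplications

Standard: 1520875 multiplications (115^3). Strassen: 823543 multiplications (7^7, after padding to 128x128). Strassen reduces 8 recursive multiplications to 7 at each level.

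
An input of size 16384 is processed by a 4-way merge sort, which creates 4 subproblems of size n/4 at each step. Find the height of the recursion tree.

For divide and conquer with division factor 4:

Problem sizes at each level:
Level 0: 16384
Level 1: 4096
Level 2: 1024
Level 3: 256
Level 4: 64
Level 5: 16
Level 6: 4
Level 7: 1

The root is level 0 and the size-1 base case is level 7 (the tree spans levels 0 through 7, i.e. 8 levels counting the root), so the depth is the number of divisions: log_4(16384) = 7

The recursion tree depth is log_4(16384) = 7. At each level, the problem size is divided by 4, so it takes 7 divisions to reduce to a base case of size 1. The algorithm makes 4 recursive calls at each level.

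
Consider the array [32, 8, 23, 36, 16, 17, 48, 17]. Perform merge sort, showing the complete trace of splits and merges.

Merge sort trace:

Split: [32, 8, 23, 36, 16, 17, 48, 17] -> [32, 8, 23, 36] and [16, 17, 48, 17]
  Split: [32, 8, 23, 36] -> [32, 8] and [23, 36]
    Split: [32, 8] -> [32] and [8]
    Merge: [32] + [8] -> [8, 32]
    Split: [23, 36] -> [23] and [36]
    Merge: [23] + [36] -> [23, 36]
  Merge: [8, 32] + [23, 36] -> [8, 23, 32, 36]
  Split: [16, 17, 48, 17] -> [16, 17] and [48, 17]
    Split: [16, 17] -> [16] and [17]
    Merge: [16] + [17] -> [16, 17]
    Split: [48, 17] -> [48] and [17]
    Merge: [48] + [17] -> [17, 48]
  Merge: [16, 17] + [17, 48] -> [16, 17, 17, 48]
Merge: [8, 23, 32, 36] + [16, 17, 17, 48] -> [8, 16, 17, 17, 23, 32, 36, 48]

Final sorted array: [8, 16, 17, 17, 23, 32, 36, 48]

The merge sort proceeds by recursively splitting the array and merging sorted halves.
After all merges, the sorted array is [8, 16, 17, 17, 23, 32, 36, 48].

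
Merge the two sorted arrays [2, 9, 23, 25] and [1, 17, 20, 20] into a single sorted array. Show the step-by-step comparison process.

Merging process:

Compare 2 vs 1: take 1 from right. Merged: [1]
Compare 2 vs 17: take 2 from left. Merged: [1, 2]
Compare 9 vs 17: take 9 from left. Merged: [1, 2, 9]
Compare 23 vs 17: take 17 from right. Merged: [1, 2, 9, 17]
Compare 23 vs 20: take 20 from right. Merged: [1, 2, 9, 17, 20]
Compare 23 vs 20: take 20 from right. Merged: [1, 2, 9, 17, 20, 20]
Append remaining from left: [23, 25]. Merged: [1, 2, 9, 17, 20, 20, 23, 25]

Final merged array: [1, 2, 9, 17, 20, 20, 23, 25]
Total comparisons: 6

The merged array is [1, 2, 9, 17, 20, 20, 23, 25], requiring 6 comparisons. The merge step runs in O(n) time where n is the total number of elements.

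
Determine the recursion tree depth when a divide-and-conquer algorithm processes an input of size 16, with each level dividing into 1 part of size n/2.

For divide and conquer with division factor 2:

Problem sizes at each level:
Level 0: 16
Level 1: 8
Level 2: 4
Level 3: 2
Level 4: 1

The root is level 0 and the size-1 base case is level 4 (the tree spans levels 0 through 4, i.e. 5 levels counting the root), so the depth is the number of divisions: log_2(16) = 4

The recursion tree depth is log_2(16) = 4. At each level, the problem size is divided by 2, so it takes 4 divisions to reduce to a base case of size 1. The algorithm makes 1 recursive call at each level.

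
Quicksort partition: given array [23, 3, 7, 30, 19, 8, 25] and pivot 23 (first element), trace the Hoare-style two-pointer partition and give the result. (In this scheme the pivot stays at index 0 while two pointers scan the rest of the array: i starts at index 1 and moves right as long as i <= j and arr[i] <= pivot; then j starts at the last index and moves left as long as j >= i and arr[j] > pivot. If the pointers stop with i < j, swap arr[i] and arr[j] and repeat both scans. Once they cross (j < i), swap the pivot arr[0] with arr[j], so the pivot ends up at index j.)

Hoare-style two-pointer partition with pivot = 23:

Initial array: [23, 3, 7, 30, 19, 8, 25]

Pointers start at i = 1, j = 6.
i stops at index 3 (arr[3]=30 > 23), j stops at index 5 (arr[5]=8 <= 23): swap arr[3] and arr[5], array becomes [23, 3, 7, 8, 19, 30, 25]
i ends at 5, j ends at 4: the pointers have crossed (j < i), so scanning stops.

Swap pivot arr[0] with arr[4] to place pivot at position 4: [19, 3, 7, 8, 23, 30, 25]
Pivot position: 4

After partitioning with pivot 23, the array becomes [19, 3, 7, 8, 23, 30, 25]. The pivot is placed at index 4. All elements to the left of the pivot are <= 23, and all elements to the right are > 23.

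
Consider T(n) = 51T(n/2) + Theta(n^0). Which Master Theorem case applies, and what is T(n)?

Master Theorem for T(n) = 51T(n/2) + O(n^0):

a = 51, b = 2, c = 0
log_b(a) = log_2(51) = 5.6724

Case 1: c = 0 < log_2(51) = 5.6724
T(n) = O(n^(log_2 51))

For T(n) = 51T(n/2) + O(n^0): log_2(51) = 5.6724. This is Case 1 of the Master Theorem (c < log_b(a), work dominated by leaves), giving O(n^(log_2 51)).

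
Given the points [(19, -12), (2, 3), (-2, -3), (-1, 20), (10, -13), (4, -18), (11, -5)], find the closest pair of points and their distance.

Computing all pairwise distances among 7 points:

d((19, -12), (2, 3)) = 22.6716
d((19, -12), (-2, -3)) = 22.8473
d((19, -12), (-1, 20)) = 37.7359
d((19, -12), (10, -13)) = 9.0554
d((19, -12), (4, -18)) = 16.1555
d((19, -12), (11, -5)) = 10.6301
d((2, 3), (-2, -3)) = 7.2111 <-- minimum
d((2, 3), (-1, 20)) = 17.2627
d((2, 3), (10, -13)) = 17.8885
d((2, 3), (4, -18)) = 21.095
d((2, 3), (11, -5)) = 12.0416
d((-2, -3), (-1, 20)) = 23.0217
d((-2, -3), (10, -13)) = 15.6205
d((-2, -3), (4, -18)) = 16.1555
d((-2, -3), (11, -5)) = 13.1529
d((-1, 20), (10, -13)) = 34.7851
d((-1, 20), (4, -18)) = 38.3275
d((-1, 20), (11, -5)) = 27.7308
d((10, -13), (4, -18)) = 7.8102
d((10, -13), (11, -5)) = 8.0623
d((4, -18), (11, -5)) = 14.7648

Closest pair: (2, 3) and (-2, -3) with distance 7.2111

The closest pair is (2, 3) and (-2, -3) with Euclidean distance 7.2111. For 7 points, brute-force pairwise comparison is shown above. For large n, the divide-and-conquer algorithm (sort by x, recurse on halves, check the dividing strip) achieves O(n log n).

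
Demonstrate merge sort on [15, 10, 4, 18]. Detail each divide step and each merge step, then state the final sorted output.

Merge sort trace:

Split: [15, 10, 4, 18] -> [15, 10] and [4, 18]
  Split: [15, 10] -> [15] and [10]
  Merge: [15] + [10] -> [10, 15]
  Split: [4, 18] -> [4] and [18]
  Merge: [4] + [18] -> [4, 18]
Merge: [10, 15] + [4, 18] -> [4, 10, 15, 18]

Final sorted array: [4, 10, 15, 18]

The merge sort proceeds by recursively splitting the array and merging sorted halves.
After all merges, the sorted array is [4, 10, 15, 18].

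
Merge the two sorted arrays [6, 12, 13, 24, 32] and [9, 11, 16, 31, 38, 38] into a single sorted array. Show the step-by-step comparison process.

Merging process:

Compare 6 vs 9: take 6 from left. Merged: [6]
Compare 12 vs 9: take 9 from right. Merged: [6, 9]
Compare 12 vs 11: take 11 from right. Merged: [6, 9, 11]
Compare 12 vs 16: take 12 from left. Merged: [6, 9, 11, 12]
Compare 13 vs 16: take 13 from left. Merged: [6, 9, 11, 12, 13]
Compare 24 vs 16: take 16 from right. Merged: [6, 9, 11, 12, 13, 16]
Compare 24 vs 31: take 24 from left. Merged: [6, 9, 11, 12, 13, 16, 24]
Compare 32 vs 31: take 31 from right. Merged: [6, 9, 11, 12, 13, 16, 24, 31]
Compare 32 vs 38: take 32 from left. Merged: [6, 9, 11, 12, 13, 16, 24, 31, 32]
Append remaining from right: [38, 38]. Merged: [6, 9, 11, 12, 13, 16, 24, 31, 32, 38, 38]

Final merged array: [6, 9, 11, 12, 13, 16, 24, 31, 32, 38, 38]
Total comparisons: 9

The merged array is [6, 9, 11, 12, 13, 16, 24, 31, 32, 38, 38], requiring 9 comparisons. The merge step runs in O(n) time where n is the total number of elements.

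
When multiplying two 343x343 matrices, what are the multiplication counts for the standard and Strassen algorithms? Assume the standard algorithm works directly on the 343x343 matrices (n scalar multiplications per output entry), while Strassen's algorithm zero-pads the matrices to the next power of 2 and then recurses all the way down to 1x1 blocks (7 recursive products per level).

Matrix multiplication for 343x343 matrices:

Strassen's algorithm requires power-of-2 dimensions. Pad 343x343 to 512x512 (next power of 2).

Standard algorithm: 343^3 = 40353607 multiplications
Strassen's algorithm: 7^(log2(512)) = 7^9 = 40353607 multiplications
Savings: 40353607 - 40353607 = 0 multiplications

Standard: 40353607 multiplications (343^3). Strassen: 40353607 multiplications (7^9, after padding to 512x512). Strassen reduces 8 recursive multiplications to 7 at each level.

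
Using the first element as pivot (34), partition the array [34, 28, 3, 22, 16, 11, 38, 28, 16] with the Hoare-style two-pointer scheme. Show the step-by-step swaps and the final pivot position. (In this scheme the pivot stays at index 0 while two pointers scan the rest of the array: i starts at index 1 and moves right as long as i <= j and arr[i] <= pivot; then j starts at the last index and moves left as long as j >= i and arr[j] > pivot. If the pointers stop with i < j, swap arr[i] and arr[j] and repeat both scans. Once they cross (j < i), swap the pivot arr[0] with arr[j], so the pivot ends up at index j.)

Hoare-style two-pointer partition with pivot = 34:

Initial array: [34, 28, 3, 22, 16, 11, 38, 28, 16]

Pointers start at i = 1, j = 8.
i stops at index 6 (arr[6]=38 > 34), j stops at index 8 (arr[8]=16 <= 34): swap arr[6] and arr[8], array becomes [34, 28, 3, 22, 16, 11, 16, 28, 38]
i ends at 8, j ends at 7: the pointers have crossed (j < i), so scanning stops.

Swap pivot arr[0] with arr[7] to place pivot at position 7: [28, 28, 3, 22, 16, 11, 16, 34, 38]
Pivot position: 7

After partitioning with pivot 34, the array becomes [28, 28, 3, 22, 16, 11, 16, 34, 38]. The pivot is placed at index 7. All elements to the left of the pivot are <= 34, and all elements to the right are > 34.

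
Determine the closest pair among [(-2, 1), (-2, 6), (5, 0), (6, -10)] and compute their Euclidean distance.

Computing all pairwise distances among 4 points:

d((-2, 1), (-2, 6)) = 5.0 <-- minimum
d((-2, 1), (5, 0)) = 7.0711
d((-2, 1), (6, -10)) = 13.6015
d((-2, 6), (5, 0)) = 9.2195
d((-2, 6), (6, -10)) = 17.8885
d((5, 0), (6, -10)) = 10.0499

Closest pair: (-2, 1) and (-2, 6) with distance 5.0

The closest pair is (-2, 1) and (-2, 6) with Euclidean distance 5.0. For 4 points, brute-force pairwise comparison is shown above. For large n, the divide-and-conquer algorithm (sort by x, recurse on halves, check the dividing strip) achieves O(n log n).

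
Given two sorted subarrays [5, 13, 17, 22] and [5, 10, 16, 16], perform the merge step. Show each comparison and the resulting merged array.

Merging process:

Compare 5 vs 5: take 5 from left. Merged: [5]
Compare 13 vs 5: take 5 from right. Merged: [5, 5]
Compare 13 vs 10: take 10 from right. Merged: [5, 5, 10]
Compare 13 vs 16: take 13 from left. Merged: [5, 5, 10, 13]
Compare 17 vs 16: take 16 from right. Merged: [5, 5, 10, 13, 16]
Compare 17 vs 16: take 16 from right. Merged: [5, 5, 10, 13, 16, 16]
Append remaining from left: [17, 22]. Merged: [5, 5, 10, 13, 16, 16, 17, 22]

Final merged array: [5, 5, 10, 13, 16, 16, 17, 22]
Total comparisons: 6

The merged array is [5, 5, 10, 13, 16, 16, 17, 22], requiring 6 comparisons. The merge step runs in O(n) time where n is the total number of elements.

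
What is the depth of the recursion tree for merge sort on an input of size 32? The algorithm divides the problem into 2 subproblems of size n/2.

For divide and conquer with division factor 2:

Problem sizes at each level:
Level 0: 32
Level 1: 16
Level 2: 8
Level 3: 4
Level 4: 2
Level 5: 1

The root is level 0 and the size-1 base case is level 5 (the tree spans levels 0 through 5, i.e. 6 levels counting the root), so the depth is the number of divisions: log_2(32) = 5

The recursion tree depth is log_2(32) = 5. At each level, the problem size is divided by 2, so it takes 5 divisions to reduce to a base case of size 1. The algorithm makes 2 recursive calls at each level.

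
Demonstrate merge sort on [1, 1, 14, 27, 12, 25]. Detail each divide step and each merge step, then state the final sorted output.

Merge sort trace:

Split: [1, 1, 14, 27, 12, 25] -> [1, 1, 14] and [27, 12, 25]
  Split: [1, 1, 14] -> [1] and [1, 14]
    Split: [1, 14] -> [1] and [14]
    Merge: [1] + [14] -> [1, 14]
  Merge: [1] + [1, 14] -> [1, 1, 14]
  Split: [27, 12, 25] -> [27] and [12, 25]
    Split: [12, 25] -> [12] and [25]
    Merge: [12] + [25] -> [12, 25]
  Merge: [27] + [12, 25] -> [12, 25, 27]
Merge: [1, 1, 14] + [12, 25, 27] -> [1, 1, 12, 14, 25, 27]

Final sorted array: [1, 1, 12, 14, 25, 27]

The merge sort proceeds by recursively splitting the array and merging sorted halves.
After all merges, the sorted array is [1, 1, 12, 14, 25, 27].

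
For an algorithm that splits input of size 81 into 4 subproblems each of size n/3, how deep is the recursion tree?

For divide and conquer with division factor 3:

Problem sizes at each level:
Level 0: 81
Level 1: 27
Level 2: 9
Level 3: 3
Level 4: 1

The root is level 0 and the size-1 base case is level 4 (the tree spans levels 0 through 4, i.e. 5 levels counting the root), so the depth is the number of divisions: log_3(81) = 4

The recursion tree depth is log_3(81) = 4. At each level, the problem size is divided by 3, so it takes 4 divisions to reduce to a base case of size 1. The algorithm makes 4 recursive calls at each level.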